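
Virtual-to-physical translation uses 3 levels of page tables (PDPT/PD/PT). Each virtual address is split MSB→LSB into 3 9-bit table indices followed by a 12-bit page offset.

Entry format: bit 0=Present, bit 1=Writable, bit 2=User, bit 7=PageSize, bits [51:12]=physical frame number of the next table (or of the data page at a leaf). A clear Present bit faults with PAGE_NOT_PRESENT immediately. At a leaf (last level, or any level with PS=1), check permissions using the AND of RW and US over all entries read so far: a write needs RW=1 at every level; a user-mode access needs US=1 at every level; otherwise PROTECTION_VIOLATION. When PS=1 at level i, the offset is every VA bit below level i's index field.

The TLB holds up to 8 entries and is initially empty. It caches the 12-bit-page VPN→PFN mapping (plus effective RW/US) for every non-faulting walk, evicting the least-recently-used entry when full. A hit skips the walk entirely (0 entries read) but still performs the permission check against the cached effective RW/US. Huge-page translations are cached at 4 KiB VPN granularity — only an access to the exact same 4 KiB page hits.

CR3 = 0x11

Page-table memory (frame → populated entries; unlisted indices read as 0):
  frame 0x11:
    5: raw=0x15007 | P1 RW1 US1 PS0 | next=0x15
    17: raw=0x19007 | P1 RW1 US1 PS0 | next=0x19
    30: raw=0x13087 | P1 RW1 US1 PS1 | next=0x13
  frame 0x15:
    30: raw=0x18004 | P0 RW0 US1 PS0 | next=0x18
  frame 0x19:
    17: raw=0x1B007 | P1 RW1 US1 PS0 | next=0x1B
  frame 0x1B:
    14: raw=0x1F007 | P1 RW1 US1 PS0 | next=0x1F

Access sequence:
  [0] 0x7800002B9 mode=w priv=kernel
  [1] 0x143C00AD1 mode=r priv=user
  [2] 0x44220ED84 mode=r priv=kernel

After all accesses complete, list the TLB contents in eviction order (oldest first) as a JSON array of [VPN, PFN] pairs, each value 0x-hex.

Trace:
#0 VA=0x7800002B9 (w,kernel):
  L0 @0x11[30] → 0x13087  P=1,RW=1,US=1,PS=1
  → PA=0x132B9 (huge @L0)  (1 entries read)
#1 VA=0x143C00AD1 (r,user):
  L0 @0x11[5] → 0x15007  P=1,RW=1,US=1,PS=0
  L1 @0x15[30] → 0x18004  P=0,RW=0,US=1,PS=0
  → PAGE_NOT_PRESENT  (2 entries read)
#2 VA=0x44220ED84 (r,kernel):
  L0 @0x11[17] → 0x19007  P=1,RW=1,US=1,PS=0
  L1 @0x19[17] → 0x1B007  P=1,RW=1,US=1,PS=0
  L2 @0x1B[14] → 0x1F007  P=1,RW=1,US=1,PS=0
  → PA=0x1FD84  (3 entries read)

TLB: [["0x780000", "0x13"], ["0x44220E", "0x1F"]]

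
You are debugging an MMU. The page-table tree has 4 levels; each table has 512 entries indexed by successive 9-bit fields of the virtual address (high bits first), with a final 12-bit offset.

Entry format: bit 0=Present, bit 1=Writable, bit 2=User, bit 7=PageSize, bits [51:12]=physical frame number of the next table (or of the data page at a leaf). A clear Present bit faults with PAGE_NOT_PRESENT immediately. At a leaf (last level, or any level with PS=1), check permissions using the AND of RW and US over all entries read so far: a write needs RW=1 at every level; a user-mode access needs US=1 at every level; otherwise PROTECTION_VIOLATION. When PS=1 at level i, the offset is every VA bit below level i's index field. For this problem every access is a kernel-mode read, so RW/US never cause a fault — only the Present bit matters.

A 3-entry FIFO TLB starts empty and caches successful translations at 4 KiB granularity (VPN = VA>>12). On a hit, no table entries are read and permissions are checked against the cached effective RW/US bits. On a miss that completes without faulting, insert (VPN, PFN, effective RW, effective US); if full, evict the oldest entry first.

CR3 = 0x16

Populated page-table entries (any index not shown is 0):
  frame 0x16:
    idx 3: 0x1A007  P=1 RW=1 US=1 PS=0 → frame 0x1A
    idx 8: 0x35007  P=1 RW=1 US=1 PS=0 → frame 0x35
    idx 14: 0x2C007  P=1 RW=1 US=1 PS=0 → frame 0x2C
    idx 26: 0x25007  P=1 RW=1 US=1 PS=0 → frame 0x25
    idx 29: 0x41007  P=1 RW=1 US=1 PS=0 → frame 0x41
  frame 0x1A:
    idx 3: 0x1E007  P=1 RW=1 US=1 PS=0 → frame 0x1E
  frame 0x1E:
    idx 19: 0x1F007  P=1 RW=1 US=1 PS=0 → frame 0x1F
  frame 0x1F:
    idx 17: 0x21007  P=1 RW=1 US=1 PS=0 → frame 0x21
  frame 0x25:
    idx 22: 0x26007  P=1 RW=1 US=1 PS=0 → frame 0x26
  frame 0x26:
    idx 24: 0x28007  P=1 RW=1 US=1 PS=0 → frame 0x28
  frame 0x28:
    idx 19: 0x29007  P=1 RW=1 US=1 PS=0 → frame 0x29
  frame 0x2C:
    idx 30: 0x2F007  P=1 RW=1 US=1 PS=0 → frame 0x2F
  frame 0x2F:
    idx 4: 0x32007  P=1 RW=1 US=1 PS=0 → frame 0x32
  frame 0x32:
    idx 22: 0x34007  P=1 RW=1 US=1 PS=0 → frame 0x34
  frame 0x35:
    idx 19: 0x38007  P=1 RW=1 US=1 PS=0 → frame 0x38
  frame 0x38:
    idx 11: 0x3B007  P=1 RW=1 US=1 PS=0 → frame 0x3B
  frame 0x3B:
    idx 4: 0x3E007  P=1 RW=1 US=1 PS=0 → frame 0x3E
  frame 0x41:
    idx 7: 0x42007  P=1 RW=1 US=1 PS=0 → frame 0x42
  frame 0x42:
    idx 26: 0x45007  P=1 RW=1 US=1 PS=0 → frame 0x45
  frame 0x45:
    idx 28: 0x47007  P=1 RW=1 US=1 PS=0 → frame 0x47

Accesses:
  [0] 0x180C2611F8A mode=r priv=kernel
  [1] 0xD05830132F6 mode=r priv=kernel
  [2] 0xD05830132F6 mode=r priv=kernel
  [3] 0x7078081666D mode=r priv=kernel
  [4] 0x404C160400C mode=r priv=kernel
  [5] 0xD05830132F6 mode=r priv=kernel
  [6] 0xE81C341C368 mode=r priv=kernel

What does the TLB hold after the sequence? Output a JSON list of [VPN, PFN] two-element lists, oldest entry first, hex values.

Walk each access:
#0 VA=0x180C2611F8A (r,kernel):
  [0] read 0x16 idx=3: raw=0x1A007 flags P=1 W=1 U=1 S=0
  [1] read 0x1A idx=3: raw=0x1E007 flags P=1 W=1 U=1 S=0
  [2] read 0x1E idx=19: raw=0x1F007 flags P=1 W=1 U=1 S=0
  [3] read 0x1F idx=17: raw=0x21007 flags P=1 W=1 U=1 S=0
  ⇒ phys 0x21F8A  [4 reads]
#1 VA=0xD05830132F6 (r,kernel):
  [0] read 0x16 idx=26: raw=0x25007 flags P=1 W=1 U=1 S=0
  [1] read 0x25 idx=22: raw=0x26007 flags P=1 W=1 U=1 S=0
  [2] read 0x26 idx=24: raw=0x28007 flags P=1 W=1 U=1 S=0
  [3] read 0x28 idx=19: raw=0x29007 flags P=1 W=1 U=1 S=0
  ⇒ phys 0x292F6  [4 reads]
#2 VA=0xD05830132F6 (r,kernel):
  TLB hit vpn=0xD0583013 → PA=0x292F6
#3 VA=0x7078081666D (r,kernel):
  [0] read 0x16 idx=14: raw=0x2C007 flags P=1 W=1 U=1 S=0
  [1] read 0x2C idx=30: raw=0x2F007 flags P=1 W=1 U=1 S=0
  [2] read 0x2F idx=4: raw=0x32007 flags P=1 W=1 U=1 S=0
  [3] read 0x32 idx=22: raw=0x34007 flags P=1 W=1 U=1 S=0
  ⇒ phys 0x3466D  [4 reads]
#4 VA=0x404C160400C (r,kernel):
  [0] read 0x16 idx=8: raw=0x35007 flags P=1 W=1 U=1 S=0
  [1] read 0x35 idx=19: raw=0x38007 flags P=1 W=1 U=1 S=0
  [2] read 0x38 idx=11: raw=0x3B007 flags P=1 W=1 U=1 S=0
  [3] read 0x3B idx=4: raw=0x3E007 flags P=1 W=1 U=1 S=0
  ⇒ phys 0x3E00C  [4 reads]
#5 VA=0xD05830132F6 (r,kernel):
  TLB hit vpn=0xD0583013 → PA=0x292F6
#6 VA=0xE81C341C368 (r,kernel):
  [0] read 0x16 idx=29: raw=0x41007 flags P=1 W=1 U=1 S=0
  [1] read 0x41 idx=7: raw=0x42007 flags P=1 W=1 U=1 S=0
  [2] read 0x42 idx=26: raw=0x45007 flags P=1 W=1 U=1 S=0
  [3] read 0x45 idx=28: raw=0x47007 flags P=1 W=1 U=1 S=0
  ⇒ phys 0x47368  [4 reads]

TLB: [["0x70780816", "0x34"], ["0x404C1604", "0x3E"], ["0xE81C341C", "0x47"]]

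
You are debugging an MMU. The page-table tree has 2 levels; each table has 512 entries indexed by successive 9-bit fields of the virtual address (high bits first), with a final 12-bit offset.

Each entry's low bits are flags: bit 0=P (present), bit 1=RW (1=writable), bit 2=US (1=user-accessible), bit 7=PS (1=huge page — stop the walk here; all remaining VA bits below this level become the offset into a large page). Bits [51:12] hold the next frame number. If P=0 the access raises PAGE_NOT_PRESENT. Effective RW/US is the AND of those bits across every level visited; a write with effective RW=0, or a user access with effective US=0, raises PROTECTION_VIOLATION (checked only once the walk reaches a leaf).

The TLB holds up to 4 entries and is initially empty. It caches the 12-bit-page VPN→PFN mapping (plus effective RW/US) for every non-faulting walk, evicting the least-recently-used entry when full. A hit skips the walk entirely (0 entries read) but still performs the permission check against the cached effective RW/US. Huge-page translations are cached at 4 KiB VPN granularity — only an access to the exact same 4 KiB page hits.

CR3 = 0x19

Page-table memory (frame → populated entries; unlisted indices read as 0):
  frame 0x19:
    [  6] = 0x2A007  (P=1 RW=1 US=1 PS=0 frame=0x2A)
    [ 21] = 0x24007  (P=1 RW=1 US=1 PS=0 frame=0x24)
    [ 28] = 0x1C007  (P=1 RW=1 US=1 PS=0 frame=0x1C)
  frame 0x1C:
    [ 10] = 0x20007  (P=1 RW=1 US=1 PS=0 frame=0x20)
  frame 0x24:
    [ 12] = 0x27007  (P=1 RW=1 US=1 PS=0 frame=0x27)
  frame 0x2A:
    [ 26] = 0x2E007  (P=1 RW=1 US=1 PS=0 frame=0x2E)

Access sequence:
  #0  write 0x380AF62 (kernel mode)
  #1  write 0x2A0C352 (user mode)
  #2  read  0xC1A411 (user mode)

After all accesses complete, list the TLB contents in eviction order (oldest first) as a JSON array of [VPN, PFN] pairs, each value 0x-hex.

Trace:
#0 VA=0x380AF62 (w,kernel):
  lvl0: tbl 0x19, slot 28 ⇒ 0x1C007 (P1/RW1/US1/PS0)
  lvl1: tbl 0x1C, slot 10 ⇒ 0x20007 (P1/RW1/US1/PS0)
  ⇒ phys 0x20F62  [2 reads]
#1 VA=0x2A0C352 (w,user):
  lvl0: tbl 0x19, slot 21 ⇒ 0x24007 (P1/RW1/US1/PS0)
  lvl1: tbl 0x24, slot 12 ⇒ 0x27007 (P1/RW1/US1/PS0)
  ⇒ phys 0x27352  [2 reads]
#2 VA=0xC1A411 (r,user):
  lvl0: tbl 0x19, slot 6 ⇒ 0x2A007 (P1/RW1/US1/PS0)
  lvl1: tbl 0x2A, slot 26 ⇒ 0x2E007 (P1/RW1/US1/PS0)
  ⇒ phys 0x2E411  [2 reads]

TLB: [["0x380A", "0x20"], ["0x2A0C", "0x27"], ["0xC1A", "0x2E"]]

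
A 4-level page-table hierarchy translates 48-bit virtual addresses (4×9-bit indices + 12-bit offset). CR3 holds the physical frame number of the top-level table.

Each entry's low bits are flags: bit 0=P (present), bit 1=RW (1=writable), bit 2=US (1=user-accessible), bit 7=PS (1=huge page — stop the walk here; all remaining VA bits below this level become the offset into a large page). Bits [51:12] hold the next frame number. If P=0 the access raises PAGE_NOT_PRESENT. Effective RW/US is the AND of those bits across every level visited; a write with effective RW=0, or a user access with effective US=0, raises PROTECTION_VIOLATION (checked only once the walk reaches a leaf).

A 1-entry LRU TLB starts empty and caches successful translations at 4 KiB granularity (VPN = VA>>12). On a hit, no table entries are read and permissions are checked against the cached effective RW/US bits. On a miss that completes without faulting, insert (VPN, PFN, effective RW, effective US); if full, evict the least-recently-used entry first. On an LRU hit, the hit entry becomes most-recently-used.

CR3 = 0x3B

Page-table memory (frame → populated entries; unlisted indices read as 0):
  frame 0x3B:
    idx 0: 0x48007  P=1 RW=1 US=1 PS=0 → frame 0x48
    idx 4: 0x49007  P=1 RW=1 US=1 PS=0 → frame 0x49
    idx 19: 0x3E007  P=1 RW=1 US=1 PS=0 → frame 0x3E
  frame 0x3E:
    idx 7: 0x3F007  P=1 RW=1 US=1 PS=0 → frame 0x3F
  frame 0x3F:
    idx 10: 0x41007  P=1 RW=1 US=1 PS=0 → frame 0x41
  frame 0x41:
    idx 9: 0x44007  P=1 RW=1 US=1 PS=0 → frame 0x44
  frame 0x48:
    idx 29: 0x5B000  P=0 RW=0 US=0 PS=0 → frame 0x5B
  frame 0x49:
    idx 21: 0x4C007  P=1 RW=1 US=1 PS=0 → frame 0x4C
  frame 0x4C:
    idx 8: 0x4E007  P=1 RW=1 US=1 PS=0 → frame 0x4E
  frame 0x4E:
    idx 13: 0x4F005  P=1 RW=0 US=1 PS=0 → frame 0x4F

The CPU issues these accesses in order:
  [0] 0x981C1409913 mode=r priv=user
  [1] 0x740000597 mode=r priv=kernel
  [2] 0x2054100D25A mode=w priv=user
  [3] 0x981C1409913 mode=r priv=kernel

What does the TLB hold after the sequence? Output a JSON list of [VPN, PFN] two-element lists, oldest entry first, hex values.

Per-access translation:
#0 VA=0x981C1409913 (r,user):
  [0] read 0x3B idx=19: raw=0x3E007 flags P=1 W=1 U=1 S=0
  [1] read 0x3E idx=7: raw=0x3F007 flags P=1 W=1 U=1 S=0
  [2] read 0x3F idx=10: raw=0x41007 flags P=1 W=1 U=1 S=0
  [3] read 0x41 idx=9: raw=0x44007 flags P=1 W=1 U=1 S=0
  ⇒ phys 0x44913  [4 reads]
#1 VA=0x740000597 (r,kernel):
  [0] read 0x3B idx=0: raw=0x48007 flags P=1 W=1 U=1 S=0
  [1] read 0x48 idx=29: raw=0x5B000 flags P=0 W=0 U=0 S=0
  ⇒ fault: PAGE_NOT_PRESENT  — 2 lookups
#2 VA=0x2054100D25A (w,user):
  [0] read 0x3B idx=4: raw=0x49007 flags P=1 W=1 U=1 S=0
  [1] read 0x49 idx=21: raw=0x4C007 flags P=1 W=1 U=1 S=0
  [2] read 0x4C idx=8: raw=0x4E007 flags P=1 W=1 U=1 S=0
  [3] read 0x4E idx=13: raw=0x4F005 flags P=1 W=0 U=1 S=0
  ⇒ fault: PROTECTION_VIOLATION  — 4 lookups
#3 VA=0x981C1409913 (r,kernel):
  TLB hit vpn=0x981C1409 → PA=0x44913

TLB: [["0x981C1409", "0x44"]]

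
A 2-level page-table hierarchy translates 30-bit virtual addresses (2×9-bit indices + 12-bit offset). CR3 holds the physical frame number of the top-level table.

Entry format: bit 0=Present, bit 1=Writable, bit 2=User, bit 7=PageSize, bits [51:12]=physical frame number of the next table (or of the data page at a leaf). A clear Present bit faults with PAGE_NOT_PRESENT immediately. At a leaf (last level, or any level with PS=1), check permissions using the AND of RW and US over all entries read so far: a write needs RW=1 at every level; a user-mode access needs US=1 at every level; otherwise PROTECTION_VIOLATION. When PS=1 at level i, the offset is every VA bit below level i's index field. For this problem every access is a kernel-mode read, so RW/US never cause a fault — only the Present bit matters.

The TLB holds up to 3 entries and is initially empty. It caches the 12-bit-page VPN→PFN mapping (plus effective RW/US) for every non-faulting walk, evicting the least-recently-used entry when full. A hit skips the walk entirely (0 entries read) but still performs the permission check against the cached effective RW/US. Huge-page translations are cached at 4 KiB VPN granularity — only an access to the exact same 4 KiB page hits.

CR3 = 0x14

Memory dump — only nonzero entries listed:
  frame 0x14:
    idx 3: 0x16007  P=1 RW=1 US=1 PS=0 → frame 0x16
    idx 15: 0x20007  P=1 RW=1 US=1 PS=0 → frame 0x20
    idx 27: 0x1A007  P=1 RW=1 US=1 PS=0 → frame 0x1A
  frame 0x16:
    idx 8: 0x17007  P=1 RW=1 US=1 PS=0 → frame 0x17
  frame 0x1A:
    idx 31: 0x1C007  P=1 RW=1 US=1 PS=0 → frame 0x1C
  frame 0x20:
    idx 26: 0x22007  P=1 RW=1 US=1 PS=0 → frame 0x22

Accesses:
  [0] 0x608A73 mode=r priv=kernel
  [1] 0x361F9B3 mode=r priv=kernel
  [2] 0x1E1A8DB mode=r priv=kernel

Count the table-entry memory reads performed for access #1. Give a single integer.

Per-access translation:
#0 VA=0x608A73 (r,kernel):
  [0] read 0x14 idx=3: raw=0x16007 flags P=1 W=1 U=1 S=0
  [1] read 0x16 idx=8: raw=0x17007 flags P=1 W=1 U=1 S=0
  ⇒ phys 0x17A73  [2 reads]
#1 VA=0x361F9B3 (r,kernel):
  [0] read 0x14 idx=27: raw=0x1A007 flags P=1 W=1 U=1 S=0
  [1] read 0x1A idx=31: raw=0x1C007 flags P=1 W=1 U=1 S=0
  ⇒ phys 0x1C9B3  [2 reads]
#2 VA=0x1E1A8DB (r,kernel):
  [0] read 0x14 idx=15: raw=0x20007 flags P=1 W=1 U=1 S=0
  [1] read 0x20 idx=26: raw=0x22007 flags P=1 W=1 U=1 S=0
  ⇒ phys 0x228DB  [2 reads]

Entries read for #1: 2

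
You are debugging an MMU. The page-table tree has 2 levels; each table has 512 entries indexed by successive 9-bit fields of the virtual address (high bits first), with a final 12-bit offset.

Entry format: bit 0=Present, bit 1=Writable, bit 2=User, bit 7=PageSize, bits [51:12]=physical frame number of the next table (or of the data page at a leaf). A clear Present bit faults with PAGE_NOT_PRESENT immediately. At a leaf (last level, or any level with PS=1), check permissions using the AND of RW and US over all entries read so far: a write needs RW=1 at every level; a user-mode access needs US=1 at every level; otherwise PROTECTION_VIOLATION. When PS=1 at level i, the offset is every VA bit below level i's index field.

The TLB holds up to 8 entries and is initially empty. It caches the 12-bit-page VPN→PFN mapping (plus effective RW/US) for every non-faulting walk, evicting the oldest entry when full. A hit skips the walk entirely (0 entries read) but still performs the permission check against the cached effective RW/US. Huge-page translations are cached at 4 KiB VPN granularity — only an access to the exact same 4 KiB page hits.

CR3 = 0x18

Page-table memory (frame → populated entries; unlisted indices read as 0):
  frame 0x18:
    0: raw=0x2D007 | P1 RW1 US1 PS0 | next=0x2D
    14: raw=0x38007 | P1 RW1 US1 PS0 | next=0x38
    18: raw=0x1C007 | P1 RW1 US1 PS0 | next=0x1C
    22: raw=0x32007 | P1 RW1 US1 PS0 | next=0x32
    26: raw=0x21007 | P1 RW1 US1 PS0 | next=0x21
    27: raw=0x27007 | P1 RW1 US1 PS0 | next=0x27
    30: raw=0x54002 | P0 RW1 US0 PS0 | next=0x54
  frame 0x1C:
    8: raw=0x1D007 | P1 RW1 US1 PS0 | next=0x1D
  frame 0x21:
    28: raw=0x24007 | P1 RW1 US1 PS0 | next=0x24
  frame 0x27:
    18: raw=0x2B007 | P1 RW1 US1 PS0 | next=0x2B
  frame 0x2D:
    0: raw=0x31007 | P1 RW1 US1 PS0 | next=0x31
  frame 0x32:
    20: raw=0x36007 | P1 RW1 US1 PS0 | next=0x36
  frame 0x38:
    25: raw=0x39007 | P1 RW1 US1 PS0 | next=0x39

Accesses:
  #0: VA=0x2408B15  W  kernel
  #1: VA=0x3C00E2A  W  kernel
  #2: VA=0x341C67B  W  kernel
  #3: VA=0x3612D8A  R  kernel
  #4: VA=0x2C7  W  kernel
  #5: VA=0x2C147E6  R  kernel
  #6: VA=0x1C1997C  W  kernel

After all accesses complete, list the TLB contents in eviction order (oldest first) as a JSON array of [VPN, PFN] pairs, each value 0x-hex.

Per-access translation:
#0 VA=0x2408B15 (w,kernel):
  [0] read 0x18 idx=18: raw=0x1C007 flags P=1 W=1 U=1 S=0
  [1] read 0x1C idx=8: raw=0x1D007 flags P=1 W=1 U=1 S=0
  → PA=0x1DB15  (2 entries read)
#1 VA=0x3C00E2A (w,kernel):
  [0] read 0x18 idx=30: raw=0x54002 flags P=0 W=1 U=0 S=0
  → PAGE_NOT_PRESENT  (1 entries read)
#2 VA=0x341C67B (w,kernel):
  [0] read 0x18 idx=26: raw=0x21007 flags P=1 W=1 U=1 S=0
  [1] read 0x21 idx=28: raw=0x24007 flags P=1 W=1 U=1 S=0
  → PA=0x2467B  (2 entries read)
#3 VA=0x3612D8A (r,kernel):
  [0] read 0x18 idx=27: raw=0x27007 flags P=1 W=1 U=1 S=0
  [1] read 0x27 idx=18: raw=0x2B007 flags P=1 W=1 U=1 S=0
  → PA=0x2BD8A  (2 entries read)
#4 VA=0x2C7 (w,kernel):
  [0] read 0x18 idx=0: raw=0x2D007 flags P=1 W=1 U=1 S=0
  [1] read 0x2D idx=0: raw=0x31007 flags P=1 W=1 U=1 S=0
  → PA=0x312C7  (2 entries read)
#5 VA=0x2C147E6 (r,kernel):
  [0] read 0x18 idx=22: raw=0x32007 flags P=1 W=1 U=1 S=0
  [1] read 0x32 idx=20: raw=0x36007 flags P=1 W=1 U=1 S=0
  → PA=0x367E6  (2 entries read)
#6 VA=0x1C1997C (w,kernel):
  [0] read 0x18 idx=14: raw=0x38007 flags P=1 W=1 U=1 S=0
  [1] read 0x38 idx=25: raw=0x39007 flags P=1 W=1 U=1 S=0
  → PA=0x3997C  (2 entries read)

TLB: [["0x2408", "0x1D"], ["0x341C", "0x24"], ["0x3612", "0x2B"], ["0x0", "0x31"], ["0x2C14", "0x36"], ["0x1C19", "0x39"]]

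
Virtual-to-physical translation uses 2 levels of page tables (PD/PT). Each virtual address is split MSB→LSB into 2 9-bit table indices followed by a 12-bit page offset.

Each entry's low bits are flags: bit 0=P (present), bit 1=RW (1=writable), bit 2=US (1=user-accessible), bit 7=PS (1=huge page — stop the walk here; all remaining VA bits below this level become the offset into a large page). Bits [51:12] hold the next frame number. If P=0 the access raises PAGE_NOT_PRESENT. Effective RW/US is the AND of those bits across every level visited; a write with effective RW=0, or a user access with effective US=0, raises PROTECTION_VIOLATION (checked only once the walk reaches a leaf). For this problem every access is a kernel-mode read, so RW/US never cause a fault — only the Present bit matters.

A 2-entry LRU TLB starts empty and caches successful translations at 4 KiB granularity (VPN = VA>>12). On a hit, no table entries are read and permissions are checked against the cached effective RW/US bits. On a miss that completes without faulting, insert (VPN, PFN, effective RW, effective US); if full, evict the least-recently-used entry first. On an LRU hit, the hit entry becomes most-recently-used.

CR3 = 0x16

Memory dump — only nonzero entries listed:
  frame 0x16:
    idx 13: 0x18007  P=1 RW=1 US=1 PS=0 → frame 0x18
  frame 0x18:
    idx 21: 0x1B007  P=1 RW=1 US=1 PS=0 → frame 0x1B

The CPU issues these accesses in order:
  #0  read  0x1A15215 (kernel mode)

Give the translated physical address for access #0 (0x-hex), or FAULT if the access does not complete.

Trace:
#0 VA=0x1A15215 (r,kernel):
  lvl0: tbl 0x16, slot 13 ⇒ 0x18007 (P1/RW1/US1/PS0)
  lvl1: tbl 0x18, slot 21 ⇒ 0x1B007 (P1/RW1/US1/PS0)
  ⇒ phys 0x1B215  [2 reads]

Access #0 PA: 0x1B215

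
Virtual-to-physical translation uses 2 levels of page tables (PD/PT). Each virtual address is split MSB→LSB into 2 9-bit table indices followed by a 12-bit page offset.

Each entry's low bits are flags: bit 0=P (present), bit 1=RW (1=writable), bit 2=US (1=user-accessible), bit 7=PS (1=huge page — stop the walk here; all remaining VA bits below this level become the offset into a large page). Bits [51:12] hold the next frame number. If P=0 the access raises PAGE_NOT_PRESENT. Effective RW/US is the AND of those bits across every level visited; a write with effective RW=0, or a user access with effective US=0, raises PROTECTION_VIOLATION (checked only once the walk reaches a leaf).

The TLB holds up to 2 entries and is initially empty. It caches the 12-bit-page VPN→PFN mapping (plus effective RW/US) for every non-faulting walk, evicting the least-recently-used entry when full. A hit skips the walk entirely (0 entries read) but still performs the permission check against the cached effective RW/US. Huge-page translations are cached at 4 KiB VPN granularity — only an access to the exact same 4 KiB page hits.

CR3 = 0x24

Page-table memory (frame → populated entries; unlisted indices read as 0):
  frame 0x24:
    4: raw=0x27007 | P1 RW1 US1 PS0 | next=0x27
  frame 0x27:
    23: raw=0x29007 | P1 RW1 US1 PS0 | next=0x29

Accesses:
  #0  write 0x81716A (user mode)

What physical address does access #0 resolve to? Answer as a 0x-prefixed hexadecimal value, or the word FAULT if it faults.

Trace:
#0 VA=0x81716A (w,user):
  lvl0: tbl 0x24, slot 4 ⇒ 0x27007 (P1/RW1/US1/PS0)
  lvl1: tbl 0x27, slot 23 ⇒ 0x29007 (P1/RW1/US1/PS0)
  → PA=0x2916A  (2 entries read)

Access #0 PA: 0x2916A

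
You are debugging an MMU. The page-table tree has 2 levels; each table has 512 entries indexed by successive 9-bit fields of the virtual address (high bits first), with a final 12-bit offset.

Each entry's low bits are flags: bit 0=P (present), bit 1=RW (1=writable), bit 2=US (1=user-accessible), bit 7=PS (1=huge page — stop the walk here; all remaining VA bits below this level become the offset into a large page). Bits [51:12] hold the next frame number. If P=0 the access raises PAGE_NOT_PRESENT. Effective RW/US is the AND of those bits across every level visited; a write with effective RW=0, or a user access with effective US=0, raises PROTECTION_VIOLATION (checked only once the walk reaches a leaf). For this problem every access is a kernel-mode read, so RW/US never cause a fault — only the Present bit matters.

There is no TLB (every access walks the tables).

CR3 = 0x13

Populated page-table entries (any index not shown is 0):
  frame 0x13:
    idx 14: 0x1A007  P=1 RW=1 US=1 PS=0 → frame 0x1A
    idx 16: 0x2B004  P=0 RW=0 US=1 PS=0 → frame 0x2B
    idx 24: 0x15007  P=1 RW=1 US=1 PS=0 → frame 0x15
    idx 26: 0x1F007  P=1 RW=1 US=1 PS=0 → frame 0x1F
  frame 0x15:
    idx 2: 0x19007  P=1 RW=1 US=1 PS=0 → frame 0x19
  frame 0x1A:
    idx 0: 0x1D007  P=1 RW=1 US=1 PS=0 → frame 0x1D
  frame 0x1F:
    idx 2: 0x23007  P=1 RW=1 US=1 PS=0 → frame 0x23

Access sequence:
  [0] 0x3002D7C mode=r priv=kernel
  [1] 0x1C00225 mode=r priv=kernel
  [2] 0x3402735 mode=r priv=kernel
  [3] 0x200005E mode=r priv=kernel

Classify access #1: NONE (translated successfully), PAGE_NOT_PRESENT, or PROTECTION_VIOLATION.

Per-access translation:
#0 VA=0x3002D7C (r,kernel):
  [0] read 0x13 idx=24: raw=0x15007 flags P=1 W=1 U=1 S=0
  [1] read 0x15 idx=2: raw=0x19007 flags P=1 W=1 U=1 S=0
  ✓ 0x19D7C  — 2 lookups
#1 VA=0x1C00225 (r,kernel):
  [0] read 0x13 idx=14: raw=0x1A007 flags P=1 W=1 U=1 S=0
  [1] read 0x1A idx=0: raw=0x1D007 flags P=1 W=1 U=1 S=0
  ✓ 0x1D225  — 2 lookups
#2 VA=0x3402735 (r,kernel):
  [0] read 0x13 idx=26: raw=0x1F007 flags P=1 W=1 U=1 S=0
  [1] read 0x1F idx=2: raw=0x23007 flags P=1 W=1 U=1 S=0
  ✓ 0x23735  — 2 lookups
#3 VA=0x200005E (r,kernel):
  [0] read 0x13 idx=16: raw=0x2B004 flags P=0 W=0 U=1 S=0
  ⇒ fault: PAGE_NOT_PRESENT  — 1 lookups

Access #1 fault: NONE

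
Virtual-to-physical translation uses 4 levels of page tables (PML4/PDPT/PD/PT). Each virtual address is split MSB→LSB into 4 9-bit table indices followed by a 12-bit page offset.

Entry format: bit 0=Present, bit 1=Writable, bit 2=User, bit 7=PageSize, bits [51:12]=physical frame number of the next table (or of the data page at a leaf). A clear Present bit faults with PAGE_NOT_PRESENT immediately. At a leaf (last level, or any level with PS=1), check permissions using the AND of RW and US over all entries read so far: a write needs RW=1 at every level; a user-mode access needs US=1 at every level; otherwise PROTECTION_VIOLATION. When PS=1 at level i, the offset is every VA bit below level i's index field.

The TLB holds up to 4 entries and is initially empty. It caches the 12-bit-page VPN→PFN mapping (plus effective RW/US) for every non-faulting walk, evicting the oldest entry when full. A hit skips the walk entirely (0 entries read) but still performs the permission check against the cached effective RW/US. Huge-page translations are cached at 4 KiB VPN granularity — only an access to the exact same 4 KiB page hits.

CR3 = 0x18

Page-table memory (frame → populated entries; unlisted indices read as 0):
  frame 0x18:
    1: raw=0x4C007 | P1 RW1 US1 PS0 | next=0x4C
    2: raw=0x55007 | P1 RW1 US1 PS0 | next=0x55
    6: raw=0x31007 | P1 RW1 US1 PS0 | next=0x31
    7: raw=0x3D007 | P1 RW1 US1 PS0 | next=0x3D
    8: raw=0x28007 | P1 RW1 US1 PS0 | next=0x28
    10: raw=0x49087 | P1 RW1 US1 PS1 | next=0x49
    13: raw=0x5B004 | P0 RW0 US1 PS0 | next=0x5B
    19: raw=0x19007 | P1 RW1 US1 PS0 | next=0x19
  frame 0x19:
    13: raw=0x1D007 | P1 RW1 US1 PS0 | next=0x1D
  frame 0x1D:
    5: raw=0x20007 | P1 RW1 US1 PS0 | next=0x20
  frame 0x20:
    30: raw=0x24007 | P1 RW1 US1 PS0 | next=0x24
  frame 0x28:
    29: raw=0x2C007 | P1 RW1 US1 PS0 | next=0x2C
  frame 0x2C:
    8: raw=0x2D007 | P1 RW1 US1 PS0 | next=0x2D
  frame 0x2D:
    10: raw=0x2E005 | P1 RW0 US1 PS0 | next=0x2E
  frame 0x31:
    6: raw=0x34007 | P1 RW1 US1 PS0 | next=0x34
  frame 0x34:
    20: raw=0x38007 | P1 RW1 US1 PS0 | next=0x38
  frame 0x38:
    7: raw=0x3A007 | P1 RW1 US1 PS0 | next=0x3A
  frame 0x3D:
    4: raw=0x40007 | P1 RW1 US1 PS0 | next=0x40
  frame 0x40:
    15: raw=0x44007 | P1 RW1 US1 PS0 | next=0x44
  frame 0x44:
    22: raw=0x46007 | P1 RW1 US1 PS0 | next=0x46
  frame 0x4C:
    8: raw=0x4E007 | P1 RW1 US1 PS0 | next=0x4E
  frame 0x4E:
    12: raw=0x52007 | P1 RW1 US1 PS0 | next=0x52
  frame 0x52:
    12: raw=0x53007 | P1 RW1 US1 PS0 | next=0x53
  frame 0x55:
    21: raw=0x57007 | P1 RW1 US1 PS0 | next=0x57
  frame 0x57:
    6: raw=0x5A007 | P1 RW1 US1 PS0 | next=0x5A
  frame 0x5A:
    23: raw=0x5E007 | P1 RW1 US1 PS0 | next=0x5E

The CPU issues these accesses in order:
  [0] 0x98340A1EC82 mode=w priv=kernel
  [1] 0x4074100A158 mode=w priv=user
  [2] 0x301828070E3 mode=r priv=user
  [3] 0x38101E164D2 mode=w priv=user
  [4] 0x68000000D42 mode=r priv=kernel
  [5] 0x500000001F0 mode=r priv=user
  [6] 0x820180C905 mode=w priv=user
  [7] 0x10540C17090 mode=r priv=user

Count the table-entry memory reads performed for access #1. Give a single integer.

Trace:
#0 VA=0x98340A1EC82 (w,kernel):
  lvl0: tbl 0x18, slot 19 ⇒ 0x19007 (P1/RW1/US1/PS0)
  lvl1: tbl 0x19, slot 13 ⇒ 0x1D007 (P1/RW1/US1/PS0)
  lvl2: tbl 0x1D, slot 5 ⇒ 0x20007 (P1/RW1/US1/PS0)
  lvl3: tbl 0x20, slot 30 ⇒ 0x24007 (P1/RW1/US1/PS0)
  ✓ 0x24C82  — 4 lookups
#1 VA=0x4074100A158 (w,user):
  lvl0: tbl 0x18, slot 8 ⇒ 0x28007 (P1/RW1/US1/PS0)
  lvl1: tbl 0x28, slot 29 ⇒ 0x2C007 (P1/RW1/US1/PS0)
  lvl2: tbl 0x2C, slot 8 ⇒ 0x2D007 (P1/RW1/US1/PS0)
  lvl3: tbl 0x2D, slot 10 ⇒ 0x2E005 (P1/RW0/US1/PS0)
  → PROTECTION_VIOLATION  (4 entries read)
#2 VA=0x301828070E3 (r,user):
  lvl0: tbl 0x18, slot 6 ⇒ 0x31007 (P1/RW1/US1/PS0)
  lvl1: tbl 0x31, slot 6 ⇒ 0x34007 (P1/RW1/US1/PS0)
  lvl2: tbl 0x34, slot 20 ⇒ 0x38007 (P1/RW1/US1/PS0)
  lvl3: tbl 0x38, slot 7 ⇒ 0x3A007 (P1/RW1/US1/PS0)
  ✓ 0x3A0E3  — 4 lookups
#3 VA=0x38101E164D2 (w,user):
  lvl0: tbl 0x18, slot 7 ⇒ 0x3D007 (P1/RW1/US1/PS0)
  lvl1: tbl 0x3D, slot 4 ⇒ 0x40007 (P1/RW1/US1/PS0)
  lvl2: tbl 0x40, slot 15 ⇒ 0x44007 (P1/RW1/US1/PS0)
  lvl3: tbl 0x44, slot 22 ⇒ 0x46007 (P1/RW1/US1/PS0)
  ✓ 0x464D2  — 4 lookups
#4 VA=0x68000000D42 (r,kernel):
  lvl0: tbl 0x18, slot 13 ⇒ 0x5B004 (P0/RW0/US1/PS0)
  → PAGE_NOT_PRESENT  (1 entries read)
#5 VA=0x500000001F0 (r,user):
  lvl0: tbl 0x18, slot 10 ⇒ 0x49087 (P1/RW1/US1/PS1)
  ✓ 0x491F0 (huge @L0)  — 1 lookups
#6 VA=0x820180C905 (w,user):
  lvl0: tbl 0x18, slot 1 ⇒ 0x4C007 (P1/RW1/US1/PS0)
  lvl1: tbl 0x4C, slot 8 ⇒ 0x4E007 (P1/RW1/US1/PS0)
  lvl2: tbl 0x4E, slot 12 ⇒ 0x52007 (P1/RW1/US1/PS0)
  lvl3: tbl 0x52, slot 12 ⇒ 0x53007 (P1/RW1/US1/PS0)
  ✓ 0x53905  — 4 lookups
#7 VA=0x10540C17090 (r,user):
  lvl0: tbl 0x18, slot 2 ⇒ 0x55007 (P1/RW1/US1/PS0)
  lvl1: tbl 0x55, slot 21 ⇒ 0x57007 (P1/RW1/US1/PS0)
  lvl2: tbl 0x57, slot 6 ⇒ 0x5A007 (P1/RW1/US1/PS0)
  lvl3: tbl 0x5A, slot 23 ⇒ 0x5E007 (P1/RW1/US1/PS0)
  ✓ 0x5E090  — 4 lookups

Entries read for #1: 4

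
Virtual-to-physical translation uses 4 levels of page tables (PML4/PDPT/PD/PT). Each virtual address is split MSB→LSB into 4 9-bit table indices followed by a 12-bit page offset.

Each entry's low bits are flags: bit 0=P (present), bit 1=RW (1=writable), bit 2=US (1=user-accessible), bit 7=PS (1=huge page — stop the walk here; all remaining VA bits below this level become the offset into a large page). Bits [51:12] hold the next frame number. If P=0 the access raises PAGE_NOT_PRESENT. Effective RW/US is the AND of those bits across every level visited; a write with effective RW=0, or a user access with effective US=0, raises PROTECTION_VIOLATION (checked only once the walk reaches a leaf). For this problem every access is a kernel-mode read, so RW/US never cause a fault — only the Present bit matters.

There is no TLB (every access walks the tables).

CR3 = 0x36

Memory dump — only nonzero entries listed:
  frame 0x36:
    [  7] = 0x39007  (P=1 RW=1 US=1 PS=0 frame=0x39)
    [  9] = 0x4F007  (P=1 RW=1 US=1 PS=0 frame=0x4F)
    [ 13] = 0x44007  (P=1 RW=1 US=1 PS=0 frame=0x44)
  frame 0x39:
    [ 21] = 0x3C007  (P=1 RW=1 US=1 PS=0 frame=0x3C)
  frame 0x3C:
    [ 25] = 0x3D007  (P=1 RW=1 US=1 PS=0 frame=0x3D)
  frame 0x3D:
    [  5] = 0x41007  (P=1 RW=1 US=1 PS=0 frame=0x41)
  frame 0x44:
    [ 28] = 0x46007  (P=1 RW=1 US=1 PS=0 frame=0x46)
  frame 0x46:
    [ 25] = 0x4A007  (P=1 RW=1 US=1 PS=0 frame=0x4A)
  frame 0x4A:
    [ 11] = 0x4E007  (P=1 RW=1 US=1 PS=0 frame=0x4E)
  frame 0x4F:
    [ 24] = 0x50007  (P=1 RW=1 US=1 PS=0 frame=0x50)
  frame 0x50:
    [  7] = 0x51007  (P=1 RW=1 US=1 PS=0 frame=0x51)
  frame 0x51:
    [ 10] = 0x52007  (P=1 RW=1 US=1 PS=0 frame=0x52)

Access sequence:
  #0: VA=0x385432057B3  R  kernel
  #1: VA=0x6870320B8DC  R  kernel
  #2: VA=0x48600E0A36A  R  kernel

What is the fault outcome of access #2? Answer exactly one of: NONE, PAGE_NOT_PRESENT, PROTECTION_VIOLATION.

Per-access translation:
#0 VA=0x385432057B3 (r,kernel):
  [0] read 0x36 idx=7: raw=0x39007 flags P=1 W=1 U=1 S=0
  [1] read 0x39 idx=21: raw=0x3C007 flags P=1 W=1 U=1 S=0
  [2] read 0x3C idx=25: raw=0x3D007 flags P=1 W=1 U=1 S=0
  [3] read 0x3D idx=5: raw=0x41007 flags P=1 W=1 U=1 S=0
  ✓ 0x417B3  — 4 lookups
#1 VA=0x6870320B8DC (r,kernel):
  [0] read 0x36 idx=13: raw=0x44007 flags P=1 W=1 U=1 S=0
  [1] read 0x44 idx=28: raw=0x46007 flags P=1 W=1 U=1 S=0
  [2] read 0x46 idx=25: raw=0x4A007 flags P=1 W=1 U=1 S=0
  [3] read 0x4A idx=11: raw=0x4E007 flags P=1 W=1 U=1 S=0
  ✓ 0x4E8DC  — 4 lookups
#2 VA=0x48600E0A36A (r,kernel):
  [0] read 0x36 idx=9: raw=0x4F007 flags P=1 W=1 U=1 S=0
  [1] read 0x4F idx=24: raw=0x50007 flags P=1 W=1 U=1 S=0
  [2] read 0x50 idx=7: raw=0x51007 flags P=1 W=1 U=1 S=0
  [3] read 0x51 idx=10: raw=0x52007 flags P=1 W=1 U=1 S=0
  ✓ 0x5236A  — 4 lookups

Access #2 fault: NONE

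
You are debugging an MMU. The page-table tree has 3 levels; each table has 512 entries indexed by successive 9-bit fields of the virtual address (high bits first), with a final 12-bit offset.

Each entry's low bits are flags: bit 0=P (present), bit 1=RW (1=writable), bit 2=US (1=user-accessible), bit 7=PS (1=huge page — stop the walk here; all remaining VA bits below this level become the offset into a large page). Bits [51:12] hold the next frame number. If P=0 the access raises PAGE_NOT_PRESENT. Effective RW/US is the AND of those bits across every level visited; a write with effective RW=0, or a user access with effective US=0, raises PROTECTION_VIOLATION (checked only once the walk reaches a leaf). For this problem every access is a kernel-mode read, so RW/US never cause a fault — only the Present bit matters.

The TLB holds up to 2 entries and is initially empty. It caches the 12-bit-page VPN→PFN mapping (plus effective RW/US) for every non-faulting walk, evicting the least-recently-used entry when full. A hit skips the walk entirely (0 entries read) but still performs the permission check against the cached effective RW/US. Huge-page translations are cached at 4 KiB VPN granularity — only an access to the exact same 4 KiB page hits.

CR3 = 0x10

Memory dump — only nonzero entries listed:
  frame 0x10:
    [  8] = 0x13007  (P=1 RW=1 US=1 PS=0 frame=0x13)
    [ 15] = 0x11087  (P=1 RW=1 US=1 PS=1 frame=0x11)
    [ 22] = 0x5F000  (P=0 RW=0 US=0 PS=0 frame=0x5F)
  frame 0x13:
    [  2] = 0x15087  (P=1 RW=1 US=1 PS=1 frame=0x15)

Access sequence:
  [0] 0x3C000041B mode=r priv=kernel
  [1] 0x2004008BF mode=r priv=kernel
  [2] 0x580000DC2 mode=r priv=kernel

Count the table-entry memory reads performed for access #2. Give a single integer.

Walk each access:
#0 VA=0x3C000041B (r,kernel):
  L0 @0x10[15] → 0x11087  P=1,RW=1,US=1,PS=1
  → PA=0x1141B (huge @L0)  (1 entries read)
#1 VA=0x2004008BF (r,kernel):
  L0 @0x10[8] → 0x13007  P=1,RW=1,US=1,PS=0
  L1 @0x13[2] → 0x15087  P=1,RW=1,US=1,PS=1
  → PA=0x158BF (huge @L1)  (2 entries read)
#2 VA=0x580000DC2 (r,kernel):
  L0 @0x10[22] → 0x5F000  P=0,RW=0,US=0,PS=0
  ⇒ fault: PAGE_NOT_PRESENT  — 1 lookups

Entries read for #2: 1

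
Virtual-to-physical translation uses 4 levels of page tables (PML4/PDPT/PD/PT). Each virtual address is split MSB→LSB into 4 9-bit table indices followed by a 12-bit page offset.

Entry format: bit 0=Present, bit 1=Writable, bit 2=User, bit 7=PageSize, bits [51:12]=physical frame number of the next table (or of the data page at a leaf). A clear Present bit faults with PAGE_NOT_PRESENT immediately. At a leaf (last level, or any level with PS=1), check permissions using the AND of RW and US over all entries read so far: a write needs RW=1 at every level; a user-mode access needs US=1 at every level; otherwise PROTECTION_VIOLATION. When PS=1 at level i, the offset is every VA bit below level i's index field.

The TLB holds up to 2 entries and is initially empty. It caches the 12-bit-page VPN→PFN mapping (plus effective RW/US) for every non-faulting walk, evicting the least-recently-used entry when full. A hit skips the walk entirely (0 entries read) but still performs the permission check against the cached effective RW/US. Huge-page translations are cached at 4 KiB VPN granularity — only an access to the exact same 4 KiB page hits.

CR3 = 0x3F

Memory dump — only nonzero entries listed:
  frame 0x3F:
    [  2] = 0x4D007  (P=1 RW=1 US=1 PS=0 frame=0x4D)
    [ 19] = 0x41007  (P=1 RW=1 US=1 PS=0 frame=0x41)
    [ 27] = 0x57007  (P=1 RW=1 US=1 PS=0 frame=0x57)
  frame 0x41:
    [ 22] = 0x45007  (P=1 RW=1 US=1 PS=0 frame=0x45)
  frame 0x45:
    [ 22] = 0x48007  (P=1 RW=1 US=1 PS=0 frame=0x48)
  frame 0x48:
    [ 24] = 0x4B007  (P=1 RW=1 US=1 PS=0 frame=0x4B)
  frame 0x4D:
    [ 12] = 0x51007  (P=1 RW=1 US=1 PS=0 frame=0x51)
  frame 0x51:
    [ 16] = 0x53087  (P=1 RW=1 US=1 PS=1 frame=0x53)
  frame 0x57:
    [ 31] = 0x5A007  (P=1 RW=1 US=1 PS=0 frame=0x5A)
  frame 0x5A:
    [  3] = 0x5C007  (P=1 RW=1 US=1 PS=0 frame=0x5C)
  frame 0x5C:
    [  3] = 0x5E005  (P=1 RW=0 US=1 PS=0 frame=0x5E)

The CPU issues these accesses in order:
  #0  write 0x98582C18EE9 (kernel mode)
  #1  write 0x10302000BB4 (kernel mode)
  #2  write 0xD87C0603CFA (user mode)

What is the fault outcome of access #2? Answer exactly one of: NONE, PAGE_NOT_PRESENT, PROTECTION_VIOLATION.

Per-access translation:
#0 VA=0x98582C18EE9 (w,kernel):
  lvl0: tbl 0x3F, slot 19 ⇒ 0x41007 (P1/RW1/US1/PS0)
  lvl1: tbl 0x41, slot 22 ⇒ 0x45007 (P1/RW1/US1/PS0)
  lvl2: tbl 0x45, slot 22 ⇒ 0x48007 (P1/RW1/US1/PS0)
  lvl3: tbl 0x48, slot 24 ⇒ 0x4B007 (P1/RW1/US1/PS0)
  → PA=0x4BEE9  (4 entries read)
#1 VA=0x10302000BB4 (w,kernel):
  lvl0: tbl 0x3F, slot 2 ⇒ 0x4D007 (P1/RW1/US1/PS0)
  lvl1: tbl 0x4D, slot 12 ⇒ 0x51007 (P1/RW1/US1/PS0)
  lvl2: tbl 0x51, slot 16 ⇒ 0x53087 (P1/RW1/US1/PS1)
  → PA=0x53BB4 (huge @L2)  (3 entries read)
#2 VA=0xD87C0603CFA (w,user):
  lvl0: tbl 0x3F, slot 27 ⇒ 0x57007 (P1/RW1/US1/PS0)
  lvl1: tbl 0x57, slot 31 ⇒ 0x5A007 (P1/RW1/US1/PS0)
  lvl2: tbl 0x5A, slot 3 ⇒ 0x5C007 (P1/RW1/US1/PS0)
  lvl3: tbl 0x5C, slot 3 ⇒ 0x5E005 (P1/RW0/US1/PS0)
  ⇒ fault: PROTECTION_VIOLATION  — 4 lookups

Access #2 fault: PROTECTION_VIOLATION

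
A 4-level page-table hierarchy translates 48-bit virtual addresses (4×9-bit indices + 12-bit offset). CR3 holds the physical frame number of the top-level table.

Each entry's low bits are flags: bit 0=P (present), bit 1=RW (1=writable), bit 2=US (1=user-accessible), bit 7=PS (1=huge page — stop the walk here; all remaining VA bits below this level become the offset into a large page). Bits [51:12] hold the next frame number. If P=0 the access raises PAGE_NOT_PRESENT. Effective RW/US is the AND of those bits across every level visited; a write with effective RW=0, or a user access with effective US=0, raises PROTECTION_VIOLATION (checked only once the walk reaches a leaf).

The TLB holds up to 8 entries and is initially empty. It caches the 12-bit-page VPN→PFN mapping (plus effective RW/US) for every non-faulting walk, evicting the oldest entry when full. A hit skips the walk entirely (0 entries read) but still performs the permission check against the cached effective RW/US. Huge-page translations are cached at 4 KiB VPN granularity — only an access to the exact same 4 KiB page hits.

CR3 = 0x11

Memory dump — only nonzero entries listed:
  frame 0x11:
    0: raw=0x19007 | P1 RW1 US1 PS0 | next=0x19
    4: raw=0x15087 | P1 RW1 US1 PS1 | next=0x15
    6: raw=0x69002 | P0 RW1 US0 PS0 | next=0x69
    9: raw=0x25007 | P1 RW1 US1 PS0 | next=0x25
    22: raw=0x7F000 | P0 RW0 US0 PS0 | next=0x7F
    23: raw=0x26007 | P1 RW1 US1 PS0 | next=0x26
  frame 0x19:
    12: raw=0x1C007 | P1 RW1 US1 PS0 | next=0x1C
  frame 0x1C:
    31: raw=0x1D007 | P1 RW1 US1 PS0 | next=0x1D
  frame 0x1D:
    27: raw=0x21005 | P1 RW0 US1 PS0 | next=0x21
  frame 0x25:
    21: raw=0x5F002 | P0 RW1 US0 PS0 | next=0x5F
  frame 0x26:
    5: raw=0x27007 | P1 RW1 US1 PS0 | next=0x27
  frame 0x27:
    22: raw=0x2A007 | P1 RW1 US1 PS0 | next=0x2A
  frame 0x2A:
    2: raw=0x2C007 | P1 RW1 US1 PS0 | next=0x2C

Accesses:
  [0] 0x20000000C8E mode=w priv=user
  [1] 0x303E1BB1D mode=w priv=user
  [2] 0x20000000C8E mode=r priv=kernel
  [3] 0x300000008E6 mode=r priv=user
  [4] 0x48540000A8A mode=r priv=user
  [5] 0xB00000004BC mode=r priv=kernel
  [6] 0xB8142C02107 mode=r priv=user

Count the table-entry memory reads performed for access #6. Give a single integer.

Trace:
#0 VA=0x20000000C8E (w,user):
  [0] read 0x11 idx=4: raw=0x15087 flags P=1 W=1 U=1 S=1
  → PA=0x15C8E (huge @L0)  (1 entries read)
#1 VA=0x303E1BB1D (w,user):
  [0] read 0x11 idx=0: raw=0x19007 flags P=1 W=1 U=1 S=0
  [1] read 0x19 idx=12: raw=0x1C007 flags P=1 W=1 U=1 S=0
  [2] read 0x1C idx=31: raw=0x1D007 flags P=1 W=1 U=1 S=0
  [3] read 0x1D idx=27: raw=0x21005 flags P=1 W=0 U=1 S=0
  ⇒ fault: PROTECTION_VIOLATION  — 4 lookups
#2 VA=0x20000000C8E (r,kernel):
  TLB hit vpn=0x20000000 → PA=0x15C8E
#3 VA=0x300000008E6 (r,user):
  [0] read 0x11 idx=6: raw=0x69002 flags P=0 W=1 U=0 S=0
  ⇒ fault: PAGE_NOT_PRESENT  — 1 lookups
#4 VA=0x48540000A8A (r,user):
  [0] read 0x11 idx=9: raw=0x25007 flags P=1 W=1 U=1 S=0
  [1] read 0x25 idx=21: raw=0x5F002 flags P=0 W=1 U=0 S=0
  ⇒ fault: PAGE_NOT_PRESENT  — 2 lookups
#5 VA=0xB00000004BC (r,kernel):
  [0] read 0x11 idx=22: raw=0x7F000 flags P=0 W=0 U=0 S=0
  ⇒ fault: PAGE_NOT_PRESENT  — 1 lookups
#6 VA=0xB8142C02107 (r,user):
  [0] read 0x11 idx=23: raw=0x26007 flags P=1 W=1 U=1 S=0
  [1] read 0x26 idx=5: raw=0x27007 flags P=1 W=1 U=1 S=0
  [2] read 0x27 idx=22: raw=0x2A007 flags P=1 W=1 U=1 S=0
  [3] read 0x2A idx=2: raw=0x2C007 flags P=1 W=1 U=1 S=0
  → PA=0x2C107  (4 entries read)

Entries read for #6: 4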